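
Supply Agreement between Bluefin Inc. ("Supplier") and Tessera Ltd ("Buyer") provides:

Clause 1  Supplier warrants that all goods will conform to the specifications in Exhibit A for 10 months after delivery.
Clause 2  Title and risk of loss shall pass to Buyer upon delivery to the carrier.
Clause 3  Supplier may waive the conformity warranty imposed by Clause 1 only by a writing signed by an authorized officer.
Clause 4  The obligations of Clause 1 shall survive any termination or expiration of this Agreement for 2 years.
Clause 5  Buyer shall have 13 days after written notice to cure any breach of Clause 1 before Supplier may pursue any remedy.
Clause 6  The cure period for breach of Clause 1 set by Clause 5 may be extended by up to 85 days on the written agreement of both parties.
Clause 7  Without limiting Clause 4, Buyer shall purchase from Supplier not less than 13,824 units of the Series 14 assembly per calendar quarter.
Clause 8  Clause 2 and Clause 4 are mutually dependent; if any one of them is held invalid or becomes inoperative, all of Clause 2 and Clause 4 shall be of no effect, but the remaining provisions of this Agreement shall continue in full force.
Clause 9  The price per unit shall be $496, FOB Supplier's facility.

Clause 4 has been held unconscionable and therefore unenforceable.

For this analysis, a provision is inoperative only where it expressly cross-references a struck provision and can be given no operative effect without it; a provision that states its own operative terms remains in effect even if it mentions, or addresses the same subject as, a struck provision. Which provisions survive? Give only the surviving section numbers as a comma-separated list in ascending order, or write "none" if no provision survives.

Clause 4 is struck. Although Clause 7 refers to Clause 4, its operative terms do not depend on Clause 4, so it remains in effect. No other provision's operative terms depend on Clause 4. Clause 8 declares Clause 2 and Clause 4 mutually dependent; since one of them has fallen, all of them are of no effect. That brings down Clause 2 as well. The remainder continues in force under Clause 8. Clause 1, Clause 3, Clause 5, Clause 6, Clause 7, Clause 8, and Clause 9 remain in effect.

1, 3, 5, 6, 7, 8, 9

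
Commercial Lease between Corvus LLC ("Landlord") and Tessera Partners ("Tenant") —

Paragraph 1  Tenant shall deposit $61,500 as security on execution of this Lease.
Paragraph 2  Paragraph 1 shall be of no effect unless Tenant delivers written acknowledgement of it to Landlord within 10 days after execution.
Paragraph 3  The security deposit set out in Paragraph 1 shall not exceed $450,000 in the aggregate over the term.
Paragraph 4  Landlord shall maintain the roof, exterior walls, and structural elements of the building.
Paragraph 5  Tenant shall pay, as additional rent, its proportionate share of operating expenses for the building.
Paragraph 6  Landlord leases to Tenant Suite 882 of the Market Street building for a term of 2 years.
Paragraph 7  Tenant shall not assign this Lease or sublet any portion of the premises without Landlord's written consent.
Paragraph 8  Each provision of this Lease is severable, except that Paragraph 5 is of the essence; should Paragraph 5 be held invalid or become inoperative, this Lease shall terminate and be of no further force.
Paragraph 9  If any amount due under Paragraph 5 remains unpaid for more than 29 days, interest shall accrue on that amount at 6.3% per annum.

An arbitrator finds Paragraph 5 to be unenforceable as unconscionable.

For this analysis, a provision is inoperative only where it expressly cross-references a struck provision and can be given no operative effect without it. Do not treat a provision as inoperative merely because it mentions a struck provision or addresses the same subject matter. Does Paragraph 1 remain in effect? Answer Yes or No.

No

Paragraph 5 is struck. Paragraph 9 does nothing except set the default interest on the operating-expense charge by reference to Paragraph 5; with Paragraph 5 gone it has no independent effect and is inoperative. Paragraph 8 makes Paragraph 5 an essential term, and Paragraph 5 is the provision held invalid; under Paragraph 8, the entire Lease is therefore void. No provision of the Lease survives. Paragraph 1 is among the inoperative provisions, so the answer is no.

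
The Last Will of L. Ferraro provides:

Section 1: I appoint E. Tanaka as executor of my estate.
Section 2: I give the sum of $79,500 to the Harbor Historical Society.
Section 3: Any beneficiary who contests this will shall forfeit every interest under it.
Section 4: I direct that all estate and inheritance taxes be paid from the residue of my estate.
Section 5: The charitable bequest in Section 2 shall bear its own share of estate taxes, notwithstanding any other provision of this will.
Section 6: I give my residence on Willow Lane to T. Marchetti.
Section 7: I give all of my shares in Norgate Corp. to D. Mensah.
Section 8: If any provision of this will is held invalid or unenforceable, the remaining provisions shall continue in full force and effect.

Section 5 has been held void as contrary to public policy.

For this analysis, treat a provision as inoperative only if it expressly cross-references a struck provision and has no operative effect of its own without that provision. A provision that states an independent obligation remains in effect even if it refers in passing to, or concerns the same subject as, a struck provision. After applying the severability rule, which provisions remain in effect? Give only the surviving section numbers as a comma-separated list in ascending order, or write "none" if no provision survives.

1, 2, 3, 4, 6, 7, 8

Section 5 is struck. No other provision's operative terms depend on Section 5. Section 8 is a severability clause and preserves every provision that can still be given independent effect. That leaves Section 1, Section 2, Section 3, Section 4, Section 6, Section 7, and Section 8 in effect.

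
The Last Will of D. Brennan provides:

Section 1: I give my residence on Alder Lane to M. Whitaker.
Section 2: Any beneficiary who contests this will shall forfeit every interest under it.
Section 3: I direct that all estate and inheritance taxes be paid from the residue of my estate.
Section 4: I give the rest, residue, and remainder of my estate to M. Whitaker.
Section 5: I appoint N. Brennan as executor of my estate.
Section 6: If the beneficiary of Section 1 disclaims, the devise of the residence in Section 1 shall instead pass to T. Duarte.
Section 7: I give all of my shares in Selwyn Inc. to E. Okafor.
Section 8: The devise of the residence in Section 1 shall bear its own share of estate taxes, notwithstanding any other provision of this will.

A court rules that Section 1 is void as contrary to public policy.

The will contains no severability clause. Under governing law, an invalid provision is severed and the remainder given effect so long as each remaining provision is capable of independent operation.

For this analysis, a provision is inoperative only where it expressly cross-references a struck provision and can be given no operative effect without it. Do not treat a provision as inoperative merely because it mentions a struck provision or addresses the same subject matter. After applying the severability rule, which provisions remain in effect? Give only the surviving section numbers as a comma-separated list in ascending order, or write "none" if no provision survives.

2, 3, 4, 5, 7

Section 1 is struck. Section 6 merely fixes the alternative disposition for Section 1; with Section 1 gone it has nothing to operate on and falls away. Section 8 has no operative effect of its own apart from Section 1 and is therefore inoperative. With no severability clause, the stated default rule severs what cannot stand and enforces each remaining provision that can operate on its own. That leaves Section 2, Section 3, Section 4, Section 5, and Section 7 in effect.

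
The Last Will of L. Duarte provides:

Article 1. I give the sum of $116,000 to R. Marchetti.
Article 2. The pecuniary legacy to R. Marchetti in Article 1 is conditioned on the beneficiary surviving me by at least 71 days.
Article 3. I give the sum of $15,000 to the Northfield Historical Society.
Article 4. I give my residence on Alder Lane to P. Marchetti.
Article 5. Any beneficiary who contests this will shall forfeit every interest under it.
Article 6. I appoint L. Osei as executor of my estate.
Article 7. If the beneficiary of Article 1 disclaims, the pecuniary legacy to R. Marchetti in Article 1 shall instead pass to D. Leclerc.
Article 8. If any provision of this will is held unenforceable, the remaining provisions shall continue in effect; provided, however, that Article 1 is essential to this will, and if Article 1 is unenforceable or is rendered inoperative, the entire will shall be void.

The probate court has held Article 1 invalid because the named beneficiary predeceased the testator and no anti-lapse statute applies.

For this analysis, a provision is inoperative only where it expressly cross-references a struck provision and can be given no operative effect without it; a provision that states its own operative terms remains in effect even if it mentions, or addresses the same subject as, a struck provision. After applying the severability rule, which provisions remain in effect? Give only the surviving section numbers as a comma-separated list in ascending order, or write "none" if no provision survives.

none

Article 1 is struck. Article 2 operates only by reference to Article 1, so it falls with Article 1. Article 7 merely fixes the alternative disposition for Article 1; with Article 1 gone it has nothing to operate on and falls away. Article 8 makes Article 1 an essential term, and Article 1 is the provision held invalid; under Article 8, the entire will is therefore void. No provision of the will survives.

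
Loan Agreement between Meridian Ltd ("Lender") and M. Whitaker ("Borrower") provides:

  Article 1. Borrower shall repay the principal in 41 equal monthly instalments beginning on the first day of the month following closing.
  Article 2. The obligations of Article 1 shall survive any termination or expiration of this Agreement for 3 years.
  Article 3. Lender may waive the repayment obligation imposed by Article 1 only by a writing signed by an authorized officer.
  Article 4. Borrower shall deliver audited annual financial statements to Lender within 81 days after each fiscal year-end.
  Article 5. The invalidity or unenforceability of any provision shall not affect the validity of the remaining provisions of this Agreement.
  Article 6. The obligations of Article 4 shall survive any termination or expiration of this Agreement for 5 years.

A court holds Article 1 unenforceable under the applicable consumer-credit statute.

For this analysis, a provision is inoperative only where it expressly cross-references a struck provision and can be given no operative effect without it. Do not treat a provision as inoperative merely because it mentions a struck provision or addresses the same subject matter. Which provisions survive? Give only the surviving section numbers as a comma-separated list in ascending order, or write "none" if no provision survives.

Article 1 is struck. Article 2 operates only by reference to Article 1, so it falls with Article 1. The only function of Article 3 is the waiver condition for Article 1, so it cannot stand once Article 1 is removed. Article 5 is a severability clause and preserves every provision that can still be given independent effect. That leaves Article 4, Article 5, and Article 6 in effect.

4, 5, 6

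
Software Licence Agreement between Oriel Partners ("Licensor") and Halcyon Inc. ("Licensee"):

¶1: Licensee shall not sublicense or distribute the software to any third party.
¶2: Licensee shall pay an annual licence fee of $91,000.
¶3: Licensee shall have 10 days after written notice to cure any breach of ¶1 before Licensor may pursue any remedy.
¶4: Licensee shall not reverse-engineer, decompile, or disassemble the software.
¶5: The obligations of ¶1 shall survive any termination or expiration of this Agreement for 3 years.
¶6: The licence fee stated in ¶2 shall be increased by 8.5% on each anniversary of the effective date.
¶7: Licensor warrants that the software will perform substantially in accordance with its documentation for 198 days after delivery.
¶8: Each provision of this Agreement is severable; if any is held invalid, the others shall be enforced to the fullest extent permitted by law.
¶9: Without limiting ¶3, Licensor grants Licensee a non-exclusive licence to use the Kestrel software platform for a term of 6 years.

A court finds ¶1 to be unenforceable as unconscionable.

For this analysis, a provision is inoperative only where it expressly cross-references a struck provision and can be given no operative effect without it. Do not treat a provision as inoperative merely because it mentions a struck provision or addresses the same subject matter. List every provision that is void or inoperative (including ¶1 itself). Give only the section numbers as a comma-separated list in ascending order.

1, 3, 5

¶1 is struck. ¶3 operates only by reference to ¶1, so it falls with ¶1. ¶5 merely fixes the survival period for ¶1; with ¶1 gone it has nothing to operate on and falls away. Although ¶9 refers to ¶3, its operative terms do not depend on ¶3, so it remains in effect. ¶8 is a severability clause and preserves every provision that can still be given independent effect. The provisions still in force are ¶2, ¶4, ¶6, ¶7, ¶8, and ¶9.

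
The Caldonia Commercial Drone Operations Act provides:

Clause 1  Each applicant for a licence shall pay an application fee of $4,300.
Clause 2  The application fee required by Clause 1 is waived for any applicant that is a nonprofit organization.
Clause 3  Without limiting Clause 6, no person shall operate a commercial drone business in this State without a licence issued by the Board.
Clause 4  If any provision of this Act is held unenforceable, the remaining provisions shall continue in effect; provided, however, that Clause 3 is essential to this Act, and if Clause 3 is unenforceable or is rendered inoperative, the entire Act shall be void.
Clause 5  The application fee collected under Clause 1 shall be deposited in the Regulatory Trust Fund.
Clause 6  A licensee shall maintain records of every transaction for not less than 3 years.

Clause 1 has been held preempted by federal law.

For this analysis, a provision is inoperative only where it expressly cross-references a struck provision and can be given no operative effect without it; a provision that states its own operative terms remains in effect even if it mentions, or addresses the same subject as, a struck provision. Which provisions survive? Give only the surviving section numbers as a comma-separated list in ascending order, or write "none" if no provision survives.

3, 4, 6

Clause 1 is struck. Clause 2 does nothing except set the nonprofit waiver of the application fee by reference to Clause 1; with Clause 1 gone it has no independent effect and is inoperative. Clause 5 has no operative effect of its own apart from Clause 1 and is therefore inoperative. Clause 4 makes Clause 3 an essential term, but Clause 3 is unaffected, so the severability proviso in Clause 4 preserves the remaining provisions. The provisions still in force are Clause 3, Clause 4, and Clause 6.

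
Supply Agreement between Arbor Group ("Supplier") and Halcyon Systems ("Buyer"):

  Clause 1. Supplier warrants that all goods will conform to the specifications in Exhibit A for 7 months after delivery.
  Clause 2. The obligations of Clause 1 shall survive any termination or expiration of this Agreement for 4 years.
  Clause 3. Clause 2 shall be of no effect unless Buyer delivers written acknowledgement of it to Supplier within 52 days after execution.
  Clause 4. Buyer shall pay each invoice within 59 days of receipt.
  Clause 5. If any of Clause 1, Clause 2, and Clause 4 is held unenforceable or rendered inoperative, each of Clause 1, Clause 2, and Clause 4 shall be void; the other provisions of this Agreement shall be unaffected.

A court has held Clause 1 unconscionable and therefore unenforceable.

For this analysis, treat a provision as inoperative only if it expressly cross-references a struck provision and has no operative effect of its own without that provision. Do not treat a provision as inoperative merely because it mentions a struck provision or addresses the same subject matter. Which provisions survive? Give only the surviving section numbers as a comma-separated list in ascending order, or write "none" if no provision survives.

5

Clause 1 is struck. Clause 2 operates only by reference to Clause 1, so it falls with Clause 1. The only function of Clause 3 is the acknowledgement condition for Clause 2, so it cannot stand once Clause 2 is removed. Clause 5 declares Clause 1, Clause 2, and Clause 4 mutually dependent; since one of them has fallen, all of them are of no effect. That brings down Clause 4 as well. The remainder continues in force under Clause 5. Only Clause 5 remains in effect.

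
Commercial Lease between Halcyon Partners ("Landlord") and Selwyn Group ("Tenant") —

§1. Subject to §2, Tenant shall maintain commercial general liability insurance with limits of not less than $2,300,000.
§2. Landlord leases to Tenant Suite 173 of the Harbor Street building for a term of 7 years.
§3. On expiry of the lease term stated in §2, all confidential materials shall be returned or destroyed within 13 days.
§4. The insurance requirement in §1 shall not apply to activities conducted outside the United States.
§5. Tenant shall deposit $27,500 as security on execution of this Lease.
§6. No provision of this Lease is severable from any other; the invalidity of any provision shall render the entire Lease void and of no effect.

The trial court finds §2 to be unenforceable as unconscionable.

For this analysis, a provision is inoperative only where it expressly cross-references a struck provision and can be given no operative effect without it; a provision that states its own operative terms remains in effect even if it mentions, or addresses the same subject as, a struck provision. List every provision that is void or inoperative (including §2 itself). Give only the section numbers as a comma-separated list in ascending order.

§2 is struck. §3 operates only by reference to §2, so it falls with §2. §6 provides that the Lease is not severable, so the invalidity of any one provision voids the entire Lease. No provision of the Lease survives.

1, 2, 3, 4, 5, 6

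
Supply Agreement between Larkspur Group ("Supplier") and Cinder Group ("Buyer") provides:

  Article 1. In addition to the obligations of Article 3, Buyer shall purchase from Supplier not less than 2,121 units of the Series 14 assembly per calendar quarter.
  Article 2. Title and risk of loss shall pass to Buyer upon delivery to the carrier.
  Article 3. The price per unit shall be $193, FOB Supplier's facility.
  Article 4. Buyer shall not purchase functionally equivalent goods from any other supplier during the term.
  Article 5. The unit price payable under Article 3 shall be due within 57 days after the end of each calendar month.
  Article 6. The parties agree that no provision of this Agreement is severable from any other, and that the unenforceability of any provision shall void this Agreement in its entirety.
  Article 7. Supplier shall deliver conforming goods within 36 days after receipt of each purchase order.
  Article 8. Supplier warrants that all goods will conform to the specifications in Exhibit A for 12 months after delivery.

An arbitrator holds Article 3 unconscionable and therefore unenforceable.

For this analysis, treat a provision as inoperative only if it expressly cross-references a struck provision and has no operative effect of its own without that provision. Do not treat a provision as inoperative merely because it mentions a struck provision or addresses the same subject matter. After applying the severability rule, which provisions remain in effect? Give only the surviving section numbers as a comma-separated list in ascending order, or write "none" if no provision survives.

none

Article 3 is struck. The whole of Article 5 is the payment deadline for the unit price, defined by reference to Article 3, so Article 5 cannot stand once Article 3 is removed. Article 6 provides that the Agreement is not severable, so the invalidity of any one provision voids the entire Agreement. No provision of the Agreement survives.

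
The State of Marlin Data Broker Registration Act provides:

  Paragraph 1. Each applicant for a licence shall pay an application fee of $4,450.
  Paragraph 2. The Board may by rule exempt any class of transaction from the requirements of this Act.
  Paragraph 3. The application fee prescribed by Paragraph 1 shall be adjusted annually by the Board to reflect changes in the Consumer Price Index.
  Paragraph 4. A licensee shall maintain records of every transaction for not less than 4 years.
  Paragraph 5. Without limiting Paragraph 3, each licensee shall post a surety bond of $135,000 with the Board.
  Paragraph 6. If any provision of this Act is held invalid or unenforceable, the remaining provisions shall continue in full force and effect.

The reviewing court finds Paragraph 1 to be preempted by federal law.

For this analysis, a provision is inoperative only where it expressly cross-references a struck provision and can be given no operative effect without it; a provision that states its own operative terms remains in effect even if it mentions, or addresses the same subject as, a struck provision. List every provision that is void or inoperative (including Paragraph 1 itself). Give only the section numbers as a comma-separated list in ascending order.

1, 3

Paragraph 1 is struck. Paragraph 3 has no operative effect of its own apart from Paragraph 1 and is therefore inoperative. Paragraph 5 mentions Paragraph 3 but its own obligation stands independently of Paragraph 3, so Paragraph 5 is not affected. Paragraph 6 is a severability clause and preserves every provision that can still be given independent effect. The provisions still in force are Paragraph 2, Paragraph 4, Paragraph 5, and Paragraph 6.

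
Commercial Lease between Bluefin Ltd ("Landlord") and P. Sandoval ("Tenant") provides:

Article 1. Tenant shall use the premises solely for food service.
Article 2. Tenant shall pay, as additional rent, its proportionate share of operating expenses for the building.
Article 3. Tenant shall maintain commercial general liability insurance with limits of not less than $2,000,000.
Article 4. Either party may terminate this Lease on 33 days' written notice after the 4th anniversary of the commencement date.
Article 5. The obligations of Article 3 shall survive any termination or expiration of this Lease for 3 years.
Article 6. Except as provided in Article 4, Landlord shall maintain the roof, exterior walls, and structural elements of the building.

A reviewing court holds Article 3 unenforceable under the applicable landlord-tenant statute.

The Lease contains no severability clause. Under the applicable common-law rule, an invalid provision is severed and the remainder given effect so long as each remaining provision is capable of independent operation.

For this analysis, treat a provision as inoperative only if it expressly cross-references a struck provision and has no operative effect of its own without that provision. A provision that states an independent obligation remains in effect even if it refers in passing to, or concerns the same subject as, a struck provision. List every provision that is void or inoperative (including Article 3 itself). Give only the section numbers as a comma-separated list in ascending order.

3, 5

Article 3 is struck. The only function of Article 5 is the survival period for Article 3, so it cannot stand once Article 3 is removed. With no severability clause, the stated default rule severs what cannot stand and enforces each remaining provision that can operate on its own. Article 1, Article 2, Article 4, and Article 6 remain in effect.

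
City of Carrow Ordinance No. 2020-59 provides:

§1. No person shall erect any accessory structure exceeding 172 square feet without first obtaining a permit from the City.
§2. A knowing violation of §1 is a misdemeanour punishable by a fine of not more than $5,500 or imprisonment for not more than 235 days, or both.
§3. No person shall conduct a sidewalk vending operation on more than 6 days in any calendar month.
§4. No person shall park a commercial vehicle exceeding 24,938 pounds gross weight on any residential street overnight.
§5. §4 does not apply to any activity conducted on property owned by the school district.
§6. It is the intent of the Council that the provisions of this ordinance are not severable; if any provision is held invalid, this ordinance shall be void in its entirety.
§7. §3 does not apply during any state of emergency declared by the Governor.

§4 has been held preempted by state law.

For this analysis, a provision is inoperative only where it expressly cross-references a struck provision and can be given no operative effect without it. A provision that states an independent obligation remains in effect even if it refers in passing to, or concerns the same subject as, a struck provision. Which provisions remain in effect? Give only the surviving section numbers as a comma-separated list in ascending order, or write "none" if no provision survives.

§4 is struck. §5 operates only by reference to §4, so it falls with §4. §6 provides that the ordinance is not severable, so the invalidity of any one provision voids the entire ordinance. No provision of the ordinance survives.

none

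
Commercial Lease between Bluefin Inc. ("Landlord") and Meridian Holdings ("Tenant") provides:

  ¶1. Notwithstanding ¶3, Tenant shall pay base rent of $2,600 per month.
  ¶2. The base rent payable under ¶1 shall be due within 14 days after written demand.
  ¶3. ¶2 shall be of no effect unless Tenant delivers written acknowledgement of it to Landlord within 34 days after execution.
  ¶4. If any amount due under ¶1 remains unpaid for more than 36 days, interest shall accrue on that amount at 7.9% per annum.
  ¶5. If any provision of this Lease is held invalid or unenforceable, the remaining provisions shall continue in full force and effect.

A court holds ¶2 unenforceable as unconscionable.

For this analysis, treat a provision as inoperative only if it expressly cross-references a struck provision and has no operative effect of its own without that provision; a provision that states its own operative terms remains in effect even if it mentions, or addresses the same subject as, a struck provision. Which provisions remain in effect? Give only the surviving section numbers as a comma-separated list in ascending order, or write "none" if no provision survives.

1, 4, 5

¶2 is struck. ¶3 operates only by reference to ¶2, so it falls with ¶2. Although ¶1 refers to ¶3, its operative terms do not depend on ¶3, so it remains in effect. ¶5 is a severability clause and preserves every provision that can still be given independent effect. That leaves ¶1, ¶4, and ¶5 in effect.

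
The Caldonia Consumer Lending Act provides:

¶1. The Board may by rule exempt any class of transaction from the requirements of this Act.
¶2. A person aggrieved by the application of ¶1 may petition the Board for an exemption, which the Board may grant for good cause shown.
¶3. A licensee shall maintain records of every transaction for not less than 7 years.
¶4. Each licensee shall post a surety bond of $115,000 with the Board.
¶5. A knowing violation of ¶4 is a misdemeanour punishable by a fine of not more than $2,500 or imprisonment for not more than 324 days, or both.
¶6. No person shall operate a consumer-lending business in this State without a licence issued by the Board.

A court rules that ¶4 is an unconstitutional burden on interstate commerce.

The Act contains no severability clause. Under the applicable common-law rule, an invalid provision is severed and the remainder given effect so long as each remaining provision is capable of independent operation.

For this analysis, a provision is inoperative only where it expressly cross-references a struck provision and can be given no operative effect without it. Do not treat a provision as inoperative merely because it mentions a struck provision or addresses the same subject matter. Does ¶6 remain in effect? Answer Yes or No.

¶4 is struck. ¶5 operates only by reference to ¶4, so it falls with ¶4. Under the stated default rule, only provisions that cannot operate independently fall away; the rest are enforced. That leaves ¶1, ¶2, ¶3, and ¶6 in effect. ¶6 is among the surviving provisions, so the answer is yes.

Yes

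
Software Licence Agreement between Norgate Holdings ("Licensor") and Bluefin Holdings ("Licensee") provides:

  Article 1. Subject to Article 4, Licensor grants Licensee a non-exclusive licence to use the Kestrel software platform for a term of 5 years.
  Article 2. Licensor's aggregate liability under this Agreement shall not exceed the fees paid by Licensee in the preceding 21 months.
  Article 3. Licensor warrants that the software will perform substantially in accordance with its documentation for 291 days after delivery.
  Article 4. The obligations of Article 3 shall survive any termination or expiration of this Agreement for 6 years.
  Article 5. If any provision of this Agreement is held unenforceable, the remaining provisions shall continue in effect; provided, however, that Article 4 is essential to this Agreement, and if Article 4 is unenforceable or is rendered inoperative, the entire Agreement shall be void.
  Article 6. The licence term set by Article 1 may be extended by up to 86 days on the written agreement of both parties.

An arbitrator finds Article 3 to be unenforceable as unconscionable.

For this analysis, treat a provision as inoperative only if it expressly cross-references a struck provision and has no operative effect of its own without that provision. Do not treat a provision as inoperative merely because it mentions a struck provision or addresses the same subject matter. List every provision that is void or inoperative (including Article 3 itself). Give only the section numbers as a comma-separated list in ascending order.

1, 2, 3, 4, 5, 6

Article 3 is struck. Article 4 operates only by reference to Article 3, so it falls with Article 3. Article 5 makes Article 4 an essential term, and Article 4 has been rendered inoperative by the cascade; under Article 5, the entire Agreement is therefore void. No provision of the Agreement survives.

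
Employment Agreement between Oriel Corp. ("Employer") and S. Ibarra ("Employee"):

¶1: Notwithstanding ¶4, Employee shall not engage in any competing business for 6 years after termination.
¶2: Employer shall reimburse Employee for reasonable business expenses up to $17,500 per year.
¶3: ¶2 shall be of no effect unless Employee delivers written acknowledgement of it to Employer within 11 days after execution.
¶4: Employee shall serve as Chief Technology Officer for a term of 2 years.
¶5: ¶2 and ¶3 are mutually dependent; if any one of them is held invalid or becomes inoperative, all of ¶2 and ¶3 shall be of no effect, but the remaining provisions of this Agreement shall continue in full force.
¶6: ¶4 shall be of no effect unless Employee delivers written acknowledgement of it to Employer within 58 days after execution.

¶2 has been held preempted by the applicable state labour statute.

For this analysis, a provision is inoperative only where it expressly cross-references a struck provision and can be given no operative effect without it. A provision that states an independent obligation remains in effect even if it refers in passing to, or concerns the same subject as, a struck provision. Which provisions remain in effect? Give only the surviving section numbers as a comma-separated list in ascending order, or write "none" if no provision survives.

¶2 is struck. The only function of ¶3 is the acknowledgement condition for ¶2, so it cannot stand once ¶2 is removed. ¶5 declares ¶2 and ¶3 mutually dependent; since one of them has fallen, all of them are of no effect. The remainder continues in force under ¶5. ¶1, ¶4, ¶5, and ¶6 remain in effect.

1, 4, 5, 6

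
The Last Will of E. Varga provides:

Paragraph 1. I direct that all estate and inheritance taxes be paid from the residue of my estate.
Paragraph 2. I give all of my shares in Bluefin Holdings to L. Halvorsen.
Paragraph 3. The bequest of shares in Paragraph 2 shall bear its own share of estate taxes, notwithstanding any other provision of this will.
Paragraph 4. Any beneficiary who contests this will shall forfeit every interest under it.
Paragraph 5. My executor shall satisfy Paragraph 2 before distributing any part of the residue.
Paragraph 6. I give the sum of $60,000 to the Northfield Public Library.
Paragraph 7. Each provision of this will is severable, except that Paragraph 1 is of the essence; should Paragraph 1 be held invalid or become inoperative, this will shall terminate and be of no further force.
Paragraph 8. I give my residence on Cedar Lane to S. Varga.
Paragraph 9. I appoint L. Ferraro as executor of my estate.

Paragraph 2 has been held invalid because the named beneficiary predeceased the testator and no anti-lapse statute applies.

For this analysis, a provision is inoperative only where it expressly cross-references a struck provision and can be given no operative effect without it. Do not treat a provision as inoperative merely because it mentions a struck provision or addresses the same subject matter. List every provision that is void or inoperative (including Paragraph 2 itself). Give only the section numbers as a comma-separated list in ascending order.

Paragraph 2 is struck. Paragraph 3 operates only by reference to Paragraph 2, so it falls with Paragraph 2. Paragraph 5 has no operative effect of its own apart from Paragraph 2 and is therefore inoperative. Paragraph 7 makes Paragraph 1 an essential term, but Paragraph 1 is unaffected, so the severability proviso in Paragraph 7 preserves the remaining provisions. The provisions still in force are Paragraph 1, Paragraph 4, Paragraph 6, Paragraph 7, Paragraph 8, and Paragraph 9.

2, 3, 5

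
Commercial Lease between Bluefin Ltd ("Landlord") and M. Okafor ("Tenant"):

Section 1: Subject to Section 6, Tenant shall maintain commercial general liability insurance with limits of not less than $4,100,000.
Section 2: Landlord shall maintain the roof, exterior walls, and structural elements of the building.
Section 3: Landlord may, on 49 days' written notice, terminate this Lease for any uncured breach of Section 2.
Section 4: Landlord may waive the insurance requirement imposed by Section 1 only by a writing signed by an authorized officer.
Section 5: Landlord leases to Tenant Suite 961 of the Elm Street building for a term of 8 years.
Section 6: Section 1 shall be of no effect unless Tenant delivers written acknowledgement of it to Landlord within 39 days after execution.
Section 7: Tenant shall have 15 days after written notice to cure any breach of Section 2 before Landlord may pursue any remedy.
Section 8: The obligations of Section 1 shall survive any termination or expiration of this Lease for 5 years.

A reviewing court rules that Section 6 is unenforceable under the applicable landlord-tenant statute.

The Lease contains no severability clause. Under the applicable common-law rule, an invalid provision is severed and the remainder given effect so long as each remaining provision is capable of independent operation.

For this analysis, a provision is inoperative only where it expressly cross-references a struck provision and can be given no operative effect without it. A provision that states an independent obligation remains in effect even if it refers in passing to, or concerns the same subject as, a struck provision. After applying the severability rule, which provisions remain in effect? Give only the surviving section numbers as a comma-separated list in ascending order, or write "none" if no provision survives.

Section 6 is struck. Section 1 mentions Section 6 but its own obligation stands independently of Section 6, so Section 1 is not affected. No other provision's operative terms depend on Section 6. With no severability clause, the stated default rule severs what cannot stand and enforces each remaining provision that can operate on its own. Section 1, Section 2, Section 3, Section 4, Section 5, Section 7, and Section 8 remain in effect.

1, 2, 3, 4, 5, 7, 8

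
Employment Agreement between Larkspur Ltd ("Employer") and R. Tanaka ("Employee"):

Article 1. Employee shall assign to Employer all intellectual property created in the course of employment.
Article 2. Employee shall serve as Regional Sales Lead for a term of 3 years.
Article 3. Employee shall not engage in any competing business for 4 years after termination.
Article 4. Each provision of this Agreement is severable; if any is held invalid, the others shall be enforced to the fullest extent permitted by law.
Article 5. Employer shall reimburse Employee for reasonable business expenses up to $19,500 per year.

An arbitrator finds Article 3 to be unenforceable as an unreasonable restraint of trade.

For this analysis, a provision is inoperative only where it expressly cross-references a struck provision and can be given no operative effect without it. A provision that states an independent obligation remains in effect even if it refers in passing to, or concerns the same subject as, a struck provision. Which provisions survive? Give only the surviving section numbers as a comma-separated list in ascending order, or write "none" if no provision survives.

Article 3 is struck. Nothing else in the Agreement is defined by reference to Article 3. Under the severability clause in Article 4, the remaining provisions continue in force. That leaves Article 1, Article 2, Article 4, and Article 5 in effect.

1, 2, 4, 5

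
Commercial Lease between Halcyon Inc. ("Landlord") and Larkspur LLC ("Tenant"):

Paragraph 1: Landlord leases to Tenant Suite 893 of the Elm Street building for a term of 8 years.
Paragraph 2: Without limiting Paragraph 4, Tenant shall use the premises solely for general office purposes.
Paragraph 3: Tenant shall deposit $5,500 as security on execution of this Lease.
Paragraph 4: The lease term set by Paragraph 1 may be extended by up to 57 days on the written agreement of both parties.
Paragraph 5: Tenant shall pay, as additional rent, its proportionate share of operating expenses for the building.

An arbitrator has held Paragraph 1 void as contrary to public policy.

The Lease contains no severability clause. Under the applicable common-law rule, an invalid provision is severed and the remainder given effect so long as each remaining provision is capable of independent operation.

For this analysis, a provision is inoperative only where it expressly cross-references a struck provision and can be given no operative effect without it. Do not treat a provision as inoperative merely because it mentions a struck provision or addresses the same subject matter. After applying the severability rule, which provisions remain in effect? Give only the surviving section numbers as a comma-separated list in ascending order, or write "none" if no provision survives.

Paragraph 1 is struck. Paragraph 4 does nothing except set the extension of the lease term by reference to Paragraph 1; with Paragraph 1 gone it has no independent effect and is inoperative. Paragraph 2 mentions Paragraph 4 but its own obligation stands independently of Paragraph 4, so Paragraph 2 is not affected. With no severability clause, the stated default rule severs what cannot stand and enforces each remaining provision that can operate on its own. Paragraph 2, Paragraph 3, and Paragraph 5 remain in effect.

2, 3, 5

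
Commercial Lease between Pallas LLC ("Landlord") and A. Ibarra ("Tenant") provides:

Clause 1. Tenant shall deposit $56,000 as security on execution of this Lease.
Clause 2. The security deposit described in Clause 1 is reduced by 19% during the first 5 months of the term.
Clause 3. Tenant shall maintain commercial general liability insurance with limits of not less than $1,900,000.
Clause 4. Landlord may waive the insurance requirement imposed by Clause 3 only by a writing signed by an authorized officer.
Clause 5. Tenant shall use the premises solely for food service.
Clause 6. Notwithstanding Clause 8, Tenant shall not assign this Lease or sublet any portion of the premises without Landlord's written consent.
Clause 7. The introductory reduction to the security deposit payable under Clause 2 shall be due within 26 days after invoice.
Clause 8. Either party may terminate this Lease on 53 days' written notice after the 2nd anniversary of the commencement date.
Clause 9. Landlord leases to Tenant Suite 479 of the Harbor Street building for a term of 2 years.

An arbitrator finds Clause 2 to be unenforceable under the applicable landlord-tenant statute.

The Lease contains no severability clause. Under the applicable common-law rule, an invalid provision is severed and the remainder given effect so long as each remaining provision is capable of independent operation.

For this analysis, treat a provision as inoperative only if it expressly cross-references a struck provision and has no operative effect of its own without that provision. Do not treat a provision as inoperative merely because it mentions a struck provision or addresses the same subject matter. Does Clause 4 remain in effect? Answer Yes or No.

Yes

Clause 2 is struck. Clause 7 does nothing except set the payment deadline for the introductory reduction to the security deposit by reference to Clause 2; with Clause 2 gone it has no independent effect and is inoperative. With no severability clause, the stated default rule severs what cannot stand and enforces each remaining provision that can operate on its own. The provisions still in force are Clause 1, Clause 3, Clause 4, Clause 5, Clause 6, Clause 8, and Clause 9. Clause 4 is among the surviving provisions, so the answer is yes.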